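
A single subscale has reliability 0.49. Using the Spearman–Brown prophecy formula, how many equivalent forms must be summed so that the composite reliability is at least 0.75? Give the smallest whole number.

4

k ≥ ρ*(1−ρ₁)/(ρ₁(1−ρ*)) = 0.75·0.51 / (0.49·0.25) = 3.122.
Smallest integer k = 4.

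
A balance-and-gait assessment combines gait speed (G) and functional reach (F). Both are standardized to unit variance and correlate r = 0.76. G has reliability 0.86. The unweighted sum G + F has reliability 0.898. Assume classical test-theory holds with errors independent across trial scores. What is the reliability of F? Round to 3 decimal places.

0.781

Var(G+F) = 2 + 2·0.76 = 3.520.
True-score variance = ρ_G + ρ_F + 2·0.76, so 0.898 = (0.86 + ρ_F + 1.52) / 3.520.
ρ_F = 0.898·3.520 − 0.86 − 1.52 = 0.781.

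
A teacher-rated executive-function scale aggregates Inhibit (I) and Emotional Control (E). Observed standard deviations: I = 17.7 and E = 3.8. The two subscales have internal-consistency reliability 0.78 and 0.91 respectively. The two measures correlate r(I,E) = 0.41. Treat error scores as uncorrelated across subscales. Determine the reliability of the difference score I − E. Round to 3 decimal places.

Var(I−E) = 17.7² + 3.8² − 2·17.7·3.8·0.41 = 327.73 − 55.1532 = 272.577.
With uncorrelated errors the cross-covariances are all true-score covariance, so they carry over unchanged; only the diagonal terms shrink to ρᵢσᵢ².
True-score variance = [17.7²·0.78 + 3.8²·0.91] − 55.1532 = 257.507 − 55.1532 = 202.353.
Reliability = 202.353 / 272.577 = 0.742.

0.742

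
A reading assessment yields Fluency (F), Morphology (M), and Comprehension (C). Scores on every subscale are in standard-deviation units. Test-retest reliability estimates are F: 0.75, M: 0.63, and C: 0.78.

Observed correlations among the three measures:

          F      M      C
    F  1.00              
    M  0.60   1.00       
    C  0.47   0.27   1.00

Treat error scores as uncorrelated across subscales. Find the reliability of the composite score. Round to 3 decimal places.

0.852

Var(F+M+C) = 3 + 2·[0.60 + 0.47 + 0.27] = 3 + 2.68 = 5.68.
Because errors are independent across components, Cov(Tᵢ,Tⱼ) = Cov(Xᵢ,Xⱼ); the off-diagonal part of the true-score variance is the same as above.
True-score variance = [0.75 + 0.63 + 0.78] + 2.68 = 2.16 + 2.68 = 4.84.
Reliability = 4.84 / 5.68 = 0.852.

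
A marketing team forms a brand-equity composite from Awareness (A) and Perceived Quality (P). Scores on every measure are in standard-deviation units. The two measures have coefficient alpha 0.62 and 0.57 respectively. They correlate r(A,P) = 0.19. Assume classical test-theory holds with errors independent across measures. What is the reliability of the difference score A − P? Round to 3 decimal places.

Var(A−P) = 1 + 1 − 2·0.19 = 2 − 0.38 = 1.62.
With uncorrelated errors the cross-covariances are all true-score covariance, so they carry over unchanged; only the diagonal terms shrink to ρᵢσᵢ².
True-score variance = [0.62 + 0.57] − 0.38 = 1.19 − 0.38 = 0.81.
Reliability = 0.81 / 1.62 = 0.500.

0.500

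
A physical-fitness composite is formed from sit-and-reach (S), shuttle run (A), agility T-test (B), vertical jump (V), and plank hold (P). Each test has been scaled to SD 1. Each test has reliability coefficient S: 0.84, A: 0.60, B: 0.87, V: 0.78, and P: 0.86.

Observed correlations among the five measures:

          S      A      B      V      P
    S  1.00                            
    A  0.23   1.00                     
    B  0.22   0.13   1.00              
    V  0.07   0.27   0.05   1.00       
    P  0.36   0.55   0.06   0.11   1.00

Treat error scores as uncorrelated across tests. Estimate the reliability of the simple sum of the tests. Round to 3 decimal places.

Var(S+A+B+V+P) = 5 + 2·[0.23 + 0.22 + 0.07 + 0.36 + 0.13 + 0.27 + 0.55 + 0.05 + 0.06 + 0.11] = 5 + 4.1 = 9.1.
Because errors are independent across components, Cov(Tᵢ,Tⱼ) = Cov(Xᵢ,Xⱼ); the off-diagonal part of the true-score variance is the same as above.
True-score variance = [0.84 + 0.60 + 0.87 + 0.78 + 0.86] + 4.1 = 3.95 + 4.1 = 8.05.
Reliability = 8.05 / 9.1 = 0.885.

0.885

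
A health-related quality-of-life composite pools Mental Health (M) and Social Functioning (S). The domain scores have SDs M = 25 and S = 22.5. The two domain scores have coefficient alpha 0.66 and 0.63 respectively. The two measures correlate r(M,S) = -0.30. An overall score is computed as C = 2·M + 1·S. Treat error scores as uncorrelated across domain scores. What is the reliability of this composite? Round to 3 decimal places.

Var(C) = 2²·25² + 22.5² + 2·[2·25·22.5·(-0.30)] = 3006.25 − 675 = 2331.25.
Under uncorrelated errors the observed covariances equal the true-score covariances, so only the own-variance terms attenuate.
True-score variance = [2²·25²·0.66 + 22.5²·0.63] − 675 = 1968.94 − 675 = 1293.94.
Reliability = 1293.94 / 2331.25 = 0.555.

0.555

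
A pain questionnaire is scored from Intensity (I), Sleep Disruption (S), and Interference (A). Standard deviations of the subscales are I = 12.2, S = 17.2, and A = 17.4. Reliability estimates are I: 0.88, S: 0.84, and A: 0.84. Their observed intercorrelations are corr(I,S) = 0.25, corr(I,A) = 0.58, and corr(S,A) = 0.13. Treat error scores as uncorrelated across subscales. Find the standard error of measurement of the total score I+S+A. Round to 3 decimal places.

10.660

Var(total) = 747.44 + 428.978 = 1176.42.
True-score variance = 633.803 + 428.978 = 1062.78, so reliability = 0.9034.
Error variance = 1176.42 − 1062.78 = 113.637; SEM = √113.637 = 10.660.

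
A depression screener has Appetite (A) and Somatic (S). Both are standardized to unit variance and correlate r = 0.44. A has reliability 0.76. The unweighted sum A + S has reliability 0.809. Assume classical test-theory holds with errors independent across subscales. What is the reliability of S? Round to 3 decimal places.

Var(A+S) = 2 + 2·0.44 = 2.880.
True-score variance = ρ_A + ρ_S + 2·0.44, so 0.809 = (0.76 + ρ_S + 0.88) / 2.880.
ρ_S = 0.809·2.880 − 0.76 − 0.88 = 0.690.

0.690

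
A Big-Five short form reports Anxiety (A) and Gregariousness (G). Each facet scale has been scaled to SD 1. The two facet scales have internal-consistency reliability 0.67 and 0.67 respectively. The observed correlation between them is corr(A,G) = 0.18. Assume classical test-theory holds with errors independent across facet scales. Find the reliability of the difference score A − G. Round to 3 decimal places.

0.598

Var(A−G) = 1 + 1 − 2·0.18 = 2 − 0.36 = 1.64.
With uncorrelated errors the cross-covariances are all true-score covariance, so they carry over unchanged; only the diagonal terms shrink to ρᵢσᵢ².
True-score variance = [0.67 + 0.67] − 0.36 = 1.34 − 0.36 = 0.98.
Reliability = 0.98 / 1.64 = 0.598.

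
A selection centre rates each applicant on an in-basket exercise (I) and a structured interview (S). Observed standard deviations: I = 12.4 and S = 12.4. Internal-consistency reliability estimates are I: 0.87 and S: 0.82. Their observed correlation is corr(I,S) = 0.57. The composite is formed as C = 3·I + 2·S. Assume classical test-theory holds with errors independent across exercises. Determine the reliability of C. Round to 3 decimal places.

Var(C) = 3²·12.4² + 2²·12.4² + 2·[6·12.4·12.4·0.57] = 1998.88 + 1051.72 = 3050.6.
Because errors are independent across components, Cov(Tᵢ,Tⱼ) = Cov(Xᵢ,Xⱼ); the off-diagonal part of the true-score variance is the same as above.
True-score variance = [3²·12.4²·0.87 + 2²·12.4²·0.82] + 1051.72 = 1708.27 + 1051.72 = 2759.99.
Reliability = 2759.99 / 3050.6 = 0.905.

0.905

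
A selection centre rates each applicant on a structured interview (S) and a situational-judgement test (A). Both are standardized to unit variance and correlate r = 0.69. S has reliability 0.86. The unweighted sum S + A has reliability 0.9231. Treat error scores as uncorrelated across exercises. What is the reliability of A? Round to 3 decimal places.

0.880

Var(S+A) = 2 + 2·0.69 = 3.380.
True-score variance = ρ_S + ρ_A + 2·0.69, so 0.9231 = (0.86 + ρ_A + 1.38) / 3.380.
ρ_A = 0.9231·3.380 − 0.86 − 1.38 = 0.880.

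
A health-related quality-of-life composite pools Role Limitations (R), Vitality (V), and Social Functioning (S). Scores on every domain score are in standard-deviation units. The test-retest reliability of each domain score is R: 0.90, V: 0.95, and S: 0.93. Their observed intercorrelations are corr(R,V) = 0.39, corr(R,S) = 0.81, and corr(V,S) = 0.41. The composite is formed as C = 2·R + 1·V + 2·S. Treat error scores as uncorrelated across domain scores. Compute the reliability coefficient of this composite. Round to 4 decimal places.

0.9609

Var(C) = 2² + 1 + 2² + 2·[2·0.39 + 4·0.81 + 2·0.41] = 9 + 9.68 = 18.68.
With uncorrelated errors the cross-covariances are all true-score covariance, so they carry over unchanged; only the diagonal terms shrink to ρᵢσᵢ².
True-score variance = [2²·0.90 + 0.95 + 2²·0.93] + 9.68 = 8.27 + 9.68 = 17.95.
Reliability = 17.95 / 18.68 = 0.9609.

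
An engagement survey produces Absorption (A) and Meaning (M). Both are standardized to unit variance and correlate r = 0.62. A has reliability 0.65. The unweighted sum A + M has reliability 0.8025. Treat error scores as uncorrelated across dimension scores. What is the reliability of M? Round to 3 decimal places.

Var(A+M) = 2 + 2·0.62 = 3.240.
True-score variance = ρ_A + ρ_M + 2·0.62, so 0.8025 = (0.65 + ρ_M + 1.24) / 3.240.
ρ_M = 0.8025·3.240 − 0.65 − 1.24 = 0.710.

0.710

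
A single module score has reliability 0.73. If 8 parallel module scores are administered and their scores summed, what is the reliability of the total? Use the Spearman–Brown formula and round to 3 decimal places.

ρ_k = kρ / (1 + (k−1)ρ) = 8·0.73 / (1 + 7·0.73) = 5.840 / 6.110 = 0.956.

0.956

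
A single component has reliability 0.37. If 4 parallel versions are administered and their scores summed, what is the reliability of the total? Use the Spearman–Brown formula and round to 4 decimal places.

ρ_k = kρ / (1 + (k−1)ρ) = 4·0.37 / (1 + 3·0.37) = 1.480 / 2.110 = 0.7014.

0.7014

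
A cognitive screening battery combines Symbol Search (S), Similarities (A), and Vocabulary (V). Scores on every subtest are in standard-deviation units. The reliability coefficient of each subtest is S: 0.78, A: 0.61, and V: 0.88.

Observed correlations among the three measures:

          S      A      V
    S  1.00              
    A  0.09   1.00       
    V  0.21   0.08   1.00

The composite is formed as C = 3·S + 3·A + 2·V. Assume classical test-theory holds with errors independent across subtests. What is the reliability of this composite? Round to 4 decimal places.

0.7797

Var(C) = 3² + 3² + 2² + 2·[9·0.09 + 6·0.21 + 6·0.08] = 22 + 5.1 = 27.1.
Under uncorrelated errors the observed covariances equal the true-score covariances, so only the own-variance terms attenuate.
True-score variance = [3²·0.78 + 3²·0.61 + 2²·0.88] + 5.1 = 16.03 + 5.1 = 21.13.
Reliability = 21.13 / 27.1 = 0.7797.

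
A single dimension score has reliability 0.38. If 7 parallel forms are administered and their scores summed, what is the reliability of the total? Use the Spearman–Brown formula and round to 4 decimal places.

ρ_k = kρ / (1 + (k−1)ρ) = 7·0.38 / (1 + 6·0.38) = 2.660 / 3.280 = 0.8110.

0.8110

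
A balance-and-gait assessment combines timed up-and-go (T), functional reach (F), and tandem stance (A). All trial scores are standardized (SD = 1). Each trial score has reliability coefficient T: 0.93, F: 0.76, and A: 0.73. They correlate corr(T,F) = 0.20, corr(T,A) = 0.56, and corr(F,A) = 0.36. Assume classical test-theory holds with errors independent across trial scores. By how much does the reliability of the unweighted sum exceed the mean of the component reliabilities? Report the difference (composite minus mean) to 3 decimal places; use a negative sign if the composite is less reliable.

0.083

Var(sum) = 3 + 2.24 = 5.24; true-score variance = 2.42 + 2.24 = 4.66; composite reliability = 0.8893.
Mean component reliability = 0.8067.
Difference = 0.8893 − 0.8067 = 0.083.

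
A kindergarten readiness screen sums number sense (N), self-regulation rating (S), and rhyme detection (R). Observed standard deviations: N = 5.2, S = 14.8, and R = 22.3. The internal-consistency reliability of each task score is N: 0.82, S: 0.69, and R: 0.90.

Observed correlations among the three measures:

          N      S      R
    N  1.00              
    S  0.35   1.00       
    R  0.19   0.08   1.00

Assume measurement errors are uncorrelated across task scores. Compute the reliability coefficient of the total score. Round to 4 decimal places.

Var(N+S+R) = 5.2² + 14.8² + 22.3² + 2·[5.2·14.8·0.35 + 5.2·22.3·0.19 + 14.8·22.3·0.08] = 743.37 + 150.743 = 894.113.
Because errors are independent across components, Cov(Tᵢ,Tⱼ) = Cov(Xᵢ,Xⱼ); the off-diagonal part of the true-score variance is the same as above.
True-score variance = [5.2²·0.82 + 14.8²·0.69 + 22.3²·0.90] + 150.743 = 620.871 + 150.743 = 771.615.
Reliability = 771.615 / 894.113 = 0.8630.

0.8630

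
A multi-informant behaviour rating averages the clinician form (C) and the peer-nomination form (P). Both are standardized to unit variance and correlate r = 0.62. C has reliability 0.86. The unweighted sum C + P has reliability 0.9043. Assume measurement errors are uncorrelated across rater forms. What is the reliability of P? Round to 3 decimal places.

Var(C+P) = 2 + 2·0.62 = 3.240.
True-score variance = ρ_C + ρ_P + 2·0.62, so 0.9043 = (0.86 + ρ_P + 1.24) / 3.240.
ρ_P = 0.9043·3.240 − 0.86 − 1.24 = 0.830.

0.830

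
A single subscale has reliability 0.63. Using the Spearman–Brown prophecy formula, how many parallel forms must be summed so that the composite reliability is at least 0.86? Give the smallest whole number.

4

k ≥ ρ*(1−ρ₁)/(ρ₁(1−ρ*)) = 0.86·0.37 / (0.63·0.14) = 3.608.
Smallest integer k = 4.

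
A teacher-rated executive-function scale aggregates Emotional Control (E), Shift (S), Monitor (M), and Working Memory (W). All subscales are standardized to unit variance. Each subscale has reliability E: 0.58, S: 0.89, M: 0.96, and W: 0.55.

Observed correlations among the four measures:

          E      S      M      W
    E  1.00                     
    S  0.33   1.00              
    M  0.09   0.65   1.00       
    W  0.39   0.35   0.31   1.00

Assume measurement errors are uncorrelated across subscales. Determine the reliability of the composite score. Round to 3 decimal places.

Var(E+S+M+W) = 4 + 2·[0.33 + 0.09 + 0.39 + 0.65 + 0.35 + 0.31] = 4 + 4.24 = 8.24.
With uncorrelated errors the cross-covariances are all true-score covariance, so they carry over unchanged; only the diagonal terms shrink to ρᵢσᵢ².
True-score variance = [0.58 + 0.89 + 0.96 + 0.55] + 4.24 = 2.98 + 4.24 = 7.22.
Reliability = 7.22 / 8.24 = 0.876.

0.876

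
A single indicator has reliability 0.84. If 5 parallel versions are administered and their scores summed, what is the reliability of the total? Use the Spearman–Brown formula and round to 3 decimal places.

ρ_k = kρ / (1 + (k−1)ρ) = 5·0.84 / (1 + 4·0.84) = 4.200 / 4.360 = 0.963.

0.963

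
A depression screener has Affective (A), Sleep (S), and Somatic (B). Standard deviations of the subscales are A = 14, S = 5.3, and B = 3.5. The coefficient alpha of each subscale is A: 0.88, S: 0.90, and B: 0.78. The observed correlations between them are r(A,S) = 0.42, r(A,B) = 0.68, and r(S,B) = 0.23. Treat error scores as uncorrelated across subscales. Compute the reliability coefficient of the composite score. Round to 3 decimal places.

0.922

Var(A+S+B) = 14² + 5.3² + 3.5² + 2·[14·5.3·0.42 + 14·3.5·0.68 + 5.3·3.5·0.23] = 236.34 + 137.501 = 373.841.
Under uncorrelated errors the observed covariances equal the true-score covariances, so only the own-variance terms attenuate.
True-score variance = [14²·0.88 + 5.3²·0.90 + 3.5²·0.78] + 137.501 = 207.316 + 137.501 = 344.817.
Reliability = 344.817 / 373.841 = 0.922.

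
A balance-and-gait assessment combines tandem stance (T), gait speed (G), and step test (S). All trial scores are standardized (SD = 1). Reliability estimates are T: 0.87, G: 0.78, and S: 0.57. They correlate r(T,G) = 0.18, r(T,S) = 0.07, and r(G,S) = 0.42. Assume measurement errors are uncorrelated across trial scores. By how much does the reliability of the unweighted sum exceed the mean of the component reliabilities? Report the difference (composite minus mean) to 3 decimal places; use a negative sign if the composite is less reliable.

Var(sum) = 3 + 1.34 = 4.34; true-score variance = 2.22 + 1.34 = 3.56; composite reliability = 0.8203.
Mean component reliability = 0.7400.
Difference = 0.8203 − 0.7400 = 0.080.

0.080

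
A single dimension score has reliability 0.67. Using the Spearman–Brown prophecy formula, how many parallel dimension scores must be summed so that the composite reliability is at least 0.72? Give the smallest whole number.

2

k ≥ ρ*(1−ρ₁)/(ρ₁(1−ρ*)) = 0.72·0.33 / (0.67·0.28) = 1.267.
Smallest integer k = 2.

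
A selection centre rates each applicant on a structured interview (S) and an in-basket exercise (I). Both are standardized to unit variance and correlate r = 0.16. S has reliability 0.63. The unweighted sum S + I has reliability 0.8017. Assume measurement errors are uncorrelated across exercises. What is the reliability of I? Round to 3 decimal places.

Var(S+I) = 2 + 2·0.16 = 2.320.
True-score variance = ρ_S + ρ_I + 2·0.16, so 0.8017 = (0.63 + ρ_I + 0.32) / 2.320.
ρ_I = 0.8017·2.320 − 0.63 − 0.32 = 0.910.

0.910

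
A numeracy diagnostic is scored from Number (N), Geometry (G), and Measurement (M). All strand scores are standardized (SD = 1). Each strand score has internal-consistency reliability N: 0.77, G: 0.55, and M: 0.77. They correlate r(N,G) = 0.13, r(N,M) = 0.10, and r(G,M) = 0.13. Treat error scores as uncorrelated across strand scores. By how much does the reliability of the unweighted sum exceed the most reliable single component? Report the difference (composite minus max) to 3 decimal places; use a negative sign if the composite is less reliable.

Var(sum) = 3 + 0.72 = 3.72; true-score variance = 2.09 + 0.72 = 2.81; composite reliability = 0.7554.
Max component reliability = 0.7700.
Difference = 0.7554 − 0.7700 = -0.015.

-0.015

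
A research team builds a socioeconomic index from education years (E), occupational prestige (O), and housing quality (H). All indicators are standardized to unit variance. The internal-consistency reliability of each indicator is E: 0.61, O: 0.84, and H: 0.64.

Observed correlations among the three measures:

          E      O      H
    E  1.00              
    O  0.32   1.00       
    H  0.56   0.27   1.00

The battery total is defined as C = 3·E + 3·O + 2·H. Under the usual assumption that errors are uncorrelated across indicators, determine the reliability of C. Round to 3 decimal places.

0.831

Var(C) = 3² + 3² + 2² + 2·[9·0.32 + 6·0.56 + 6·0.27] = 22 + 15.72 = 37.72.
With uncorrelated errors the cross-covariances are all true-score covariance, so they carry over unchanged; only the diagonal terms shrink to ρᵢσᵢ².
True-score variance = [3²·0.61 + 3²·0.84 + 2²·0.64] + 15.72 = 15.61 + 15.72 = 31.33.
Reliability = 31.33 / 37.72 = 0.831.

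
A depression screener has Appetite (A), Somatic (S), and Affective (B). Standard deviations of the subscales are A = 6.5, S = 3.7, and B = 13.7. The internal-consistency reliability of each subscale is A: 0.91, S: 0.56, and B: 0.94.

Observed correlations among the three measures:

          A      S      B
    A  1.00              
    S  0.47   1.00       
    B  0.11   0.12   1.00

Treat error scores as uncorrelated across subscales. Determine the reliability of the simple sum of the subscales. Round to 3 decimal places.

Var(A+S+B) = 6.5² + 3.7² + 13.7² + 2·[6.5·3.7·0.47 + 6.5·13.7·0.11 + 3.7·13.7·0.12] = 243.63 + 54.3636 = 297.994.
Under uncorrelated errors the observed covariances equal the true-score covariances, so only the own-variance terms attenuate.
True-score variance = [6.5²·0.91 + 3.7²·0.56 + 13.7²·0.94] + 54.3636 = 222.542 + 54.3636 = 276.906.
Reliability = 276.906 / 297.994 = 0.929.

0.929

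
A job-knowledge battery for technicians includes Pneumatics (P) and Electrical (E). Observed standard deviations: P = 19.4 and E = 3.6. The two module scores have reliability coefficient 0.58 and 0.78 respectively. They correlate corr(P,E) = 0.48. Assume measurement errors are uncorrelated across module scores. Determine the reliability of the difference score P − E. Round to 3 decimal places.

Var(P−E) = 19.4² + 3.6² − 2·19.4·3.6·0.48 = 389.32 − 67.0464 = 322.274.
Under uncorrelated errors the observed covariances equal the true-score covariances, so only the own-variance terms attenuate.
True-score variance = [19.4²·0.58 + 3.6²·0.78] − 67.0464 = 228.398 − 67.0464 = 161.351.
Reliability = 161.351 / 322.274 = 0.501.

0.501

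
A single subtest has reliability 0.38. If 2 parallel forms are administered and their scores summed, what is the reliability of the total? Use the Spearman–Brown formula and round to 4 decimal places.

ρ_k = kρ / (1 + (k−1)ρ) = 2·0.38 / (1 + 1·0.38) = 0.760 / 1.380 = 0.5507.

0.5507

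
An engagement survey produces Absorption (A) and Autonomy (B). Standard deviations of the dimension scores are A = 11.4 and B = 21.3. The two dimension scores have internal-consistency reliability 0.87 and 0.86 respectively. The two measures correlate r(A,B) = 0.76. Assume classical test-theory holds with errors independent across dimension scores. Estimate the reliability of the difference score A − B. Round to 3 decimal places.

0.625

Var(A−B) = 11.4² + 21.3² − 2·11.4·21.3·0.76 = 583.65 − 369.086 = 214.564.
With uncorrelated errors the cross-covariances are all true-score covariance, so they carry over unchanged; only the diagonal terms shrink to ρᵢσᵢ².
True-score variance = [11.4²·0.87 + 21.3²·0.86] − 369.086 = 503.239 − 369.086 = 134.152.
Reliability = 134.152 / 214.564 = 0.625.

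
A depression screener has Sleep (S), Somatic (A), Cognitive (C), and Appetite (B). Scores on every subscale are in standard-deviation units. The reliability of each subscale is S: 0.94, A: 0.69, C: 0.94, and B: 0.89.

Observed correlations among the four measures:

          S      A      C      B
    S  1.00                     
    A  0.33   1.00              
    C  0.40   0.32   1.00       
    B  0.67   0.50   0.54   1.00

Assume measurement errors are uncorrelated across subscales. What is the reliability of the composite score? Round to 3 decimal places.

Var(S+A+C+B) = 4 + 2·[0.33 + 0.40 + 0.67 + 0.32 + 0.50 + 0.54] = 4 + 5.52 = 9.52.
Under uncorrelated errors the observed covariances equal the true-score covariances, so only the own-variance terms attenuate.
True-score variance = [0.94 + 0.69 + 0.94 + 0.89] + 5.52 = 3.46 + 5.52 = 8.98.
Reliability = 8.98 / 9.52 = 0.943.

0.943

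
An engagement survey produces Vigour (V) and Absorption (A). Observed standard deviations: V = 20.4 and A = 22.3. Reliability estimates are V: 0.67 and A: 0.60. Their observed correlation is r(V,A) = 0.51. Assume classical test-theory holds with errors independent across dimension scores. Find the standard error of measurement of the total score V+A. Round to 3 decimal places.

18.337

Var(total) = 913.45 + 464.018 = 1377.47.
True-score variance = 577.201 + 464.018 = 1041.22, so reliability = 0.7559.
Error variance = 1377.47 − 1041.22 = 336.249; SEM = √336.249 = 18.337.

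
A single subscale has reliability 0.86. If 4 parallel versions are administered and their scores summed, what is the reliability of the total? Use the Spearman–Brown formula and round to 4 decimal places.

ρ_k = kρ / (1 + (k−1)ρ) = 4·0.86 / (1 + 3·0.86) = 3.440 / 3.580 = 0.9609.

0.9609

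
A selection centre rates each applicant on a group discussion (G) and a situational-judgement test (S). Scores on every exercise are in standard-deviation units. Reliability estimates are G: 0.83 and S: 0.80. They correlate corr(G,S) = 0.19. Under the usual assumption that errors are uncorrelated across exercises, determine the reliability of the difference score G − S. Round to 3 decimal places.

Var(G−S) = 1 + 1 − 2·0.19 = 2 − 0.38 = 1.62.
Under uncorrelated errors the observed covariances equal the true-score covariances, so only the own-variance terms attenuate.
True-score variance = [0.83 + 0.80] − 0.38 = 1.63 − 0.38 = 1.25.
Reliability = 1.25 / 1.62 = 0.772.

0.772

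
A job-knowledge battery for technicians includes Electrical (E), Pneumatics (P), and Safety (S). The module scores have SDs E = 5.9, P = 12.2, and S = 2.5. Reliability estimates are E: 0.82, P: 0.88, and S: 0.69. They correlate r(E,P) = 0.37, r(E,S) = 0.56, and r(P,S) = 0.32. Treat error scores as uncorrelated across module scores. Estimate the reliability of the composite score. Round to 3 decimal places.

Var(E+P+S) = 5.9² + 12.2² + 2.5² + 2·[5.9·12.2·0.37 + 5.9·2.5·0.56 + 12.2·2.5·0.32] = 189.9 + 89.3052 = 279.205.
Under uncorrelated errors the observed covariances equal the true-score covariances, so only the own-variance terms attenuate.
True-score variance = [5.9²·0.82 + 12.2²·0.88 + 2.5²·0.69] + 89.3052 = 163.836 + 89.3052 = 253.141.
Reliability = 253.141 / 279.205 = 0.907.

0.907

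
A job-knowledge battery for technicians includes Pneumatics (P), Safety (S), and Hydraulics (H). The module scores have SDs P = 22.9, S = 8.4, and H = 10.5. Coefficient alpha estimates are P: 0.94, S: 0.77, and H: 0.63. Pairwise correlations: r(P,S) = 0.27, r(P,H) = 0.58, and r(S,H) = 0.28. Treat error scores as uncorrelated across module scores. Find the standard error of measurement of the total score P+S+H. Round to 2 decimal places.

9.41

Var(total) = 705.22 + 432.188 = 1137.41.
True-score variance = 616.734 + 432.188 = 1048.92, so reliability = 0.9222.
Error variance = 1137.41 − 1048.92 = 88.4859; SEM = √88.4859 = 9.41.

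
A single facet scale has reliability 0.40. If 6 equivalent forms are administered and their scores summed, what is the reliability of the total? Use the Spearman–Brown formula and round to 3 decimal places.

ρ_k = kρ / (1 + (k−1)ρ) = 6·0.40 / (1 + 5·0.40) = 2.400 / 3.000 = 0.800.

0.800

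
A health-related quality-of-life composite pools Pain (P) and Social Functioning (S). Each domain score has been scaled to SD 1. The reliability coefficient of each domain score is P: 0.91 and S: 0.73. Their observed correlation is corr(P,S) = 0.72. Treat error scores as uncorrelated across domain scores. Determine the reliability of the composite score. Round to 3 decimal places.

Var(P+S) = 2 + 2·[0.72] = 2 + 1.44 = 3.44.
Because errors are independent across components, Cov(Tᵢ,Tⱼ) = Cov(Xᵢ,Xⱼ); the off-diagonal part of the true-score variance is the same as above.
True-score variance = [0.91 + 0.73] + 1.44 = 1.64 + 1.44 = 3.08.
Reliability = 3.08 / 3.44 = 0.895.

0.895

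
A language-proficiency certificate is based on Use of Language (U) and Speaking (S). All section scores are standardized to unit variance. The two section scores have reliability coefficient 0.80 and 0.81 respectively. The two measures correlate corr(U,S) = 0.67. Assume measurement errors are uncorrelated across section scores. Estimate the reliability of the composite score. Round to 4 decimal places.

0.8832

Var(U+S) = 2 + 2·[0.67] = 2 + 1.34 = 3.34.
Because errors are independent across components, Cov(Tᵢ,Tⱼ) = Cov(Xᵢ,Xⱼ); the off-diagonal part of the true-score variance is the same as above.
True-score variance = [0.80 + 0.81] + 1.34 = 1.61 + 1.34 = 2.95.
Reliability = 2.95 / 3.34 = 0.8832.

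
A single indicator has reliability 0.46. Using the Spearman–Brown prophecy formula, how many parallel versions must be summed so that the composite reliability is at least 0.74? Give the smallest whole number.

k ≥ ρ*(1−ρ₁)/(ρ₁(1−ρ*)) = 0.74·0.54 / (0.46·0.26) = 3.341.
Smallest integer k = 4.

4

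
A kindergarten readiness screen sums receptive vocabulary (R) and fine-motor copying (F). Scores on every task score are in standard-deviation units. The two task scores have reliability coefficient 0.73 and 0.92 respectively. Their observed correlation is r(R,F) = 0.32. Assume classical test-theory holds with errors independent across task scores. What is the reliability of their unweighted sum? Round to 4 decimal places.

0.8674

Var(R+F) = 2 + 2·[0.32] = 2 + 0.64 = 2.64.
Because errors are independent across components, Cov(Tᵢ,Tⱼ) = Cov(Xᵢ,Xⱼ); the off-diagonal part of the true-score variance is the same as above.
True-score variance = [0.73 + 0.92] + 0.64 = 1.65 + 0.64 = 2.29.
Reliability = 2.29 / 2.64 = 0.8674.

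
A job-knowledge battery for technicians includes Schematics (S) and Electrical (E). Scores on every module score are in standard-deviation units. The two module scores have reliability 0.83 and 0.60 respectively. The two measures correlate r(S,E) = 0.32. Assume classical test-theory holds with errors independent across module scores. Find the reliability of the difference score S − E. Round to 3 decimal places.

0.581

Var(S−E) = 1 + 1 − 2·0.32 = 2 − 0.64 = 1.36.
Because errors are independent across components, Cov(Tᵢ,Tⱼ) = Cov(Xᵢ,Xⱼ); the off-diagonal part of the true-score variance is the same as above.
True-score variance = [0.83 + 0.60] − 0.64 = 1.43 − 0.64 = 0.79.
Reliability = 0.79 / 1.36 = 0.581.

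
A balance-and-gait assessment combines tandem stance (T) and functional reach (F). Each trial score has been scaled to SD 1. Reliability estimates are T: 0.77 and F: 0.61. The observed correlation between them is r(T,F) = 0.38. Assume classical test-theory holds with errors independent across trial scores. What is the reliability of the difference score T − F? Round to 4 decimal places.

Var(T−F) = 1 + 1 − 2·0.38 = 2 − 0.76 = 1.24.
Because errors are independent across components, Cov(Tᵢ,Tⱼ) = Cov(Xᵢ,Xⱼ); the off-diagonal part of the true-score variance is the same as above.
True-score variance = [0.77 + 0.61] − 0.76 = 1.38 − 0.76 = 0.62.
Reliability = 0.62 / 1.24 = 0.5000.

0.5000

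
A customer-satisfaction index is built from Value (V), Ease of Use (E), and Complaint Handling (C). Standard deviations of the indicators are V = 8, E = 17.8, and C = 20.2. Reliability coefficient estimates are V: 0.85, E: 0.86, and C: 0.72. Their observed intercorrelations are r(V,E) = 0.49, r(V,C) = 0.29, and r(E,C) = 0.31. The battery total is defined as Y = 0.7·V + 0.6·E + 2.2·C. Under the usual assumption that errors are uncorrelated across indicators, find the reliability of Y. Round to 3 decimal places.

Var(Y) = 0.7²·8² + 0.6²·17.8² + 2.2²·20.2² + 2·[0.42·8·17.8·0.49 + 1.54·8·20.2·0.29 + 1.32·17.8·20.2·0.31] = 2120.34 + 497.217 = 2617.55.
With uncorrelated errors the cross-covariances are all true-score covariance, so they carry over unchanged; only the diagonal terms shrink to ρᵢσᵢ².
True-score variance = [0.7²·8²·0.85 + 0.6²·17.8²·0.86 + 2.2²·20.2²·0.72] + 497.217 = 1546.69 + 497.217 = 2043.9.
Reliability = 2043.9 / 2617.55 = 0.781.

0.781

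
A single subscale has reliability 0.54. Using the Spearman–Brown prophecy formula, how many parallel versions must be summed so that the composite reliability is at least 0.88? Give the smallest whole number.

7

k ≥ ρ*(1−ρ₁)/(ρ₁(1−ρ*)) = 0.88·0.46 / (0.54·0.12) = 6.247.
Smallest integer k = 7.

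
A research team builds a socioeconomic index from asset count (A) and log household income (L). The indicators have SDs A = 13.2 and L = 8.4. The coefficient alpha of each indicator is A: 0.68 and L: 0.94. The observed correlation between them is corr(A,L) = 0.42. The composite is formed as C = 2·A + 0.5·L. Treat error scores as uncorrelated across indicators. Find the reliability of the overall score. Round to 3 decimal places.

0.723

Var(C) = 2²·13.2² + 0.5²·8.4² + 2·[13.2·8.4·0.42] = 714.6 + 93.1392 = 807.739.
Under uncorrelated errors the observed covariances equal the true-score covariances, so only the own-variance terms attenuate.
True-score variance = [2²·13.2²·0.68 + 0.5²·8.4²·0.94] + 93.1392 = 490.514 + 93.1392 = 583.654.
Reliability = 583.654 / 807.739 = 0.723.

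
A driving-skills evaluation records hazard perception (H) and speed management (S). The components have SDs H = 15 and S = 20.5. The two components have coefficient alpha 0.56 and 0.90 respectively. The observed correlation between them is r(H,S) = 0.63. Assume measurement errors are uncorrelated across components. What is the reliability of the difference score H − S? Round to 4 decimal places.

Var(H−S) = 15² + 20.5² − 2·15·20.5·0.63 = 645.25 − 387.45 = 257.8.
Because errors are independent across components, Cov(Tᵢ,Tⱼ) = Cov(Xᵢ,Xⱼ); the off-diagonal part of the true-score variance is the same as above.
True-score variance = [15²·0.56 + 20.5²·0.90] − 387.45 = 504.225 − 387.45 = 116.775.
Reliability = 116.775 / 257.8 = 0.4530.

0.4530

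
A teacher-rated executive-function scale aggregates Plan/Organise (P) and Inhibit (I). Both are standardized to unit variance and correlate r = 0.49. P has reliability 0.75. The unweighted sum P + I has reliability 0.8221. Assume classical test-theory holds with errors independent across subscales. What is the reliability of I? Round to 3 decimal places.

Var(P+I) = 2 + 2·0.49 = 2.980.
True-score variance = ρ_P + ρ_I + 2·0.49, so 0.8221 = (0.75 + ρ_I + 0.98) / 2.980.
ρ_I = 0.8221·2.980 − 0.75 − 0.98 = 0.720.

0.720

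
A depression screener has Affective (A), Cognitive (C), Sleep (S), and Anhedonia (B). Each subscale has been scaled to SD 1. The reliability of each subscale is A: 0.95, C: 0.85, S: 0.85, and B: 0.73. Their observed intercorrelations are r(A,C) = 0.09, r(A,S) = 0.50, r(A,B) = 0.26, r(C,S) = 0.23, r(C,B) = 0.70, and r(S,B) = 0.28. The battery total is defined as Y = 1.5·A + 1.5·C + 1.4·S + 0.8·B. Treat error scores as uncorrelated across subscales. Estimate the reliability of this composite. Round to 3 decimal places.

0.932

Var(Y) = 1.5² + 1.5² + 1.4² + 0.8² + 2·[2.25·0.09 + 2.1·0.50 + 1.2·0.26 + 2.1·0.23 + 1.2·0.70 + 1.12·0.28] = 7.1 + 6.4022 = 13.5022.
Because errors are independent across components, Cov(Tᵢ,Tⱼ) = Cov(Xᵢ,Xⱼ); the off-diagonal part of the true-score variance is the same as above.
True-score variance = [1.5²·0.95 + 1.5²·0.85 + 1.4²·0.85 + 0.8²·0.73] + 6.4022 = 6.1832 + 6.4022 = 12.5854.
Reliability = 12.5854 / 13.5022 = 0.932.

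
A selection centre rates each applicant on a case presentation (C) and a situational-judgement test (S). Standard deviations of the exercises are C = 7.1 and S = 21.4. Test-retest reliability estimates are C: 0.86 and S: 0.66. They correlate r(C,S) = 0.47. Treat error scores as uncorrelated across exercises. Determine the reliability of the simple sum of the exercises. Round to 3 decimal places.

Var(C+S) = 7.1² + 21.4² + 2·[7.1·21.4·0.47] = 508.37 + 142.824 = 651.194.
Under uncorrelated errors the observed covariances equal the true-score covariances, so only the own-variance terms attenuate.
True-score variance = [7.1²·0.86 + 21.4²·0.66] + 142.824 = 345.606 + 142.824 = 488.43.
Reliability = 488.43 / 651.194 = 0.750.

0.750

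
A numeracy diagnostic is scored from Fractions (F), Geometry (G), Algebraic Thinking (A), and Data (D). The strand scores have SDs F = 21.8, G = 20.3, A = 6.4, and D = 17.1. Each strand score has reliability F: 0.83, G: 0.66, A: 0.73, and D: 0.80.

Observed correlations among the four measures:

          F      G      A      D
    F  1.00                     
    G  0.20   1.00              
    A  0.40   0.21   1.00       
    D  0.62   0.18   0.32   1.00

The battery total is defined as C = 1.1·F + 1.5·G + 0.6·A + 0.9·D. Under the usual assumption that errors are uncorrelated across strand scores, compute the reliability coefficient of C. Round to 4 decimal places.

Var(C) = 1.1²·21.8² + 1.5²·20.3² + 0.6²·6.4² + 0.9²·17.1² + 2·[1.65·21.8·20.3·0.20 + 0.66·21.8·6.4·0.40 + 0.99·21.8·17.1·0.62 + 0.9·20.3·6.4·0.21 + 1.35·20.3·17.1·0.18 + 0.54·6.4·17.1·0.32] = 1753.84 + 1079.01 = 2832.85.
With uncorrelated errors the cross-covariances are all true-score covariance, so they carry over unchanged; only the diagonal terms shrink to ρᵢσᵢ².
True-score variance = [1.1²·21.8²·0.83 + 1.5²·20.3²·0.66 + 0.6²·6.4²·0.73 + 0.9²·17.1²·0.80] + 1079.01 = 1289.48 + 1079.01 = 2368.49.
Reliability = 2368.49 / 2832.85 = 0.8361.

0.8361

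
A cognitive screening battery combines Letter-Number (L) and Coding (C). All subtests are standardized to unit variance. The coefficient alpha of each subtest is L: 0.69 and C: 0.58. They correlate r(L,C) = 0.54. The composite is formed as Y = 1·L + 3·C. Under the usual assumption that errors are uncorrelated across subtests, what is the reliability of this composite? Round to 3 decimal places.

0.691

Var(Y) = 1 + 3² + 2·[3·0.54] = 10 + 3.24 = 13.24.
With uncorrelated errors the cross-covariances are all true-score covariance, so they carry over unchanged; only the diagonal terms shrink to ρᵢσᵢ².
True-score variance = [0.69 + 3²·0.58] + 3.24 = 5.91 + 3.24 = 9.15.
Reliability = 9.15 / 13.24 = 0.691.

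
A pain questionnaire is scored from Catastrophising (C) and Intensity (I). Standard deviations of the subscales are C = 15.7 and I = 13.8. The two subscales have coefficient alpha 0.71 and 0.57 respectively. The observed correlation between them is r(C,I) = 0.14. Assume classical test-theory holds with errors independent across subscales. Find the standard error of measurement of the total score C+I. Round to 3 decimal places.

Var(total) = 436.93 + 60.6648 = 497.595.
True-score variance = 283.559 + 60.6648 = 344.224, so reliability = 0.6918.
Error variance = 497.595 − 344.224 = 153.371; SEM = √153.371 = 12.384.

12.384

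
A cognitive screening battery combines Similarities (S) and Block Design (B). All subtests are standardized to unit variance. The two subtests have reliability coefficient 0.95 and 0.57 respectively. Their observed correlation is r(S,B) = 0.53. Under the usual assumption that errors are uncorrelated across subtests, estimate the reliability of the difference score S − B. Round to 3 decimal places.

Var(S−B) = 1 + 1 − 2·0.53 = 2 − 1.06 = 0.94.
Because errors are independent across components, Cov(Tᵢ,Tⱼ) = Cov(Xᵢ,Xⱼ); the off-diagonal part of the true-score variance is the same as above.
True-score variance = [0.95 + 0.57] − 1.06 = 1.52 − 1.06 = 0.46.
Reliability = 0.46 / 0.94 = 0.489.

0.489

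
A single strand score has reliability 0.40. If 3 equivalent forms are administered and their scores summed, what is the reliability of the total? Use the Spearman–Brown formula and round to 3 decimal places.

0.667

ρ_k = kρ / (1 + (k−1)ρ) = 3·0.40 / (1 + 2·0.40) = 1.200 / 1.800 = 0.667.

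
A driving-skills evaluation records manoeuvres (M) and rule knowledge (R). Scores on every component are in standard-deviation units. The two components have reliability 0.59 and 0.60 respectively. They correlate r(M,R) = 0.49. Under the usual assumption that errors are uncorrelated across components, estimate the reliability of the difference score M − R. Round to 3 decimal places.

0.206

Var(M−R) = 1 + 1 − 2·0.49 = 2 − 0.98 = 1.02.
Under uncorrelated errors the observed covariances equal the true-score covariances, so only the own-variance terms attenuate.
True-score variance = [0.59 + 0.60] − 0.98 = 1.19 − 0.98 = 0.21.
Reliability = 0.21 / 1.02 = 0.206.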